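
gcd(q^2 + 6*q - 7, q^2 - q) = q - 1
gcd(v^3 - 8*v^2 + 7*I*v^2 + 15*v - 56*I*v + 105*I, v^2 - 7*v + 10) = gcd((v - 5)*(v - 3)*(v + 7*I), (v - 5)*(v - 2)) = v - 5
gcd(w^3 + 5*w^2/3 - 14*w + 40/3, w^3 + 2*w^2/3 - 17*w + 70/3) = w^2 + 3*w - 10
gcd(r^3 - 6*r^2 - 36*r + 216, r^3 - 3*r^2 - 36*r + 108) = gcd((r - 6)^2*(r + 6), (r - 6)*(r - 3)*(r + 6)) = r^2 - 36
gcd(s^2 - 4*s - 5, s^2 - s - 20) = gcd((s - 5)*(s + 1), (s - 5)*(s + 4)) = s - 5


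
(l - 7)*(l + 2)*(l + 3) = l^3 - 2*l^2 - 29*l - 42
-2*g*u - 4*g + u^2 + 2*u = (-2*g + u)*(u + 2)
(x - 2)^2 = x^2 - 4*x + 4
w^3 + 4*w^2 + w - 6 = (w - 1)*(w + 2)*(w + 3)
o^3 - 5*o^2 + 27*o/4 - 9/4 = (o - 3)*(o - 3/2)*(o - 1/2)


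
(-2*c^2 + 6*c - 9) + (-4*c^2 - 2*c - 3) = -6*c^2 + 4*c - 12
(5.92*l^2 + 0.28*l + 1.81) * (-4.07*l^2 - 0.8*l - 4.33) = -24.0944*l^4 - 5.8756*l^3 - 33.2243*l^2 - 2.6604*l - 7.8373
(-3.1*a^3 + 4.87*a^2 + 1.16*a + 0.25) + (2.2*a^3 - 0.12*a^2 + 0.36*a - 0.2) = -0.9*a^3 + 4.75*a^2 + 1.52*a + 0.05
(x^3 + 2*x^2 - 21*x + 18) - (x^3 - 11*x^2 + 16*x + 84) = 13*x^2 - 37*x - 66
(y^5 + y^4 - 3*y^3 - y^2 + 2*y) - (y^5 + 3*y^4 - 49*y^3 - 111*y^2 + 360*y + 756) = -2*y^4 + 46*y^3 + 110*y^2 - 358*y - 756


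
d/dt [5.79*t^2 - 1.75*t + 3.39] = 11.58*t - 1.75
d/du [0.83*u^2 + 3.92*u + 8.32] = 1.66*u + 3.92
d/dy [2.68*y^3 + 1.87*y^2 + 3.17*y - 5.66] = 8.04*y^2 + 3.74*y + 3.17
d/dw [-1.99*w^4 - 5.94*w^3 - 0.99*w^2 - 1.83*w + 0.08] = -7.96*w^3 - 17.82*w^2 - 1.98*w - 1.83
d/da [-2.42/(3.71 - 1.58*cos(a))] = 3.8236*sin(a)/(1.58*cos(a) - 3.71)^2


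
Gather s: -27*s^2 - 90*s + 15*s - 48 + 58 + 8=-27*s^2 - 75*s + 18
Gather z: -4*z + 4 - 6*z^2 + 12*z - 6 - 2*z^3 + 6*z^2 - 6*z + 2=-2*z^3 + 2*z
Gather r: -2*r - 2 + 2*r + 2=0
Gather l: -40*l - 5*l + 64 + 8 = 72 - 45*l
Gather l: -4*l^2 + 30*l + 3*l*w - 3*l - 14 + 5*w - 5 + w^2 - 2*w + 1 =-4*l^2 + l*(3*w + 27) + w^2 + 3*w - 18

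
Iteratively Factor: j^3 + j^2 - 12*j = (j - 3)*(j^2 + 4*j) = j*(j - 3)*(j + 4)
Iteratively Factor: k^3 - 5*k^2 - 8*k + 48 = (k - 4)*(k^2 - k - 12) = (k - 4)^2*(k + 3)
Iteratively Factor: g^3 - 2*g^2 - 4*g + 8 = (g - 2)*(g^2 - 4) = (g - 2)*(g + 2)*(g - 2)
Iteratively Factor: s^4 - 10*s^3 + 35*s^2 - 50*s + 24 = (s - 1)*(s^3 - 9*s^2 + 26*s - 24) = (s - 4)*(s - 1)*(s^2 - 5*s + 6) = (s - 4)*(s - 2)*(s - 1)*(s - 3)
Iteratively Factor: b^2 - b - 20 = (b - 5)*(b + 4)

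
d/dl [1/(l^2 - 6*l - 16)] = 2*(3 - l)/(-l^2 + 6*l + 16)^2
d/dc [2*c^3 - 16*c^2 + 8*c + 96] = 6*c^2 - 32*c + 8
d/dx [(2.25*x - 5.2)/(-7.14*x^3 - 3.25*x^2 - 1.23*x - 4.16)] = (32.13*x^3 - 104.0715*x^2 - 33.8*x - 15.756)/(50.9796*x^6 + 46.41*x^5 + 28.1269*x^4 + 67.3998*x^3 + 28.5529*x^2 + 10.2336*x + 17.3056)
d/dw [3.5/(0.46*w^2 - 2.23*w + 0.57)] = (7.805 - 3.22*w)/(0.46*w^2 - 2.23*w + 0.57)^2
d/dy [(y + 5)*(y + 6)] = 2*y + 11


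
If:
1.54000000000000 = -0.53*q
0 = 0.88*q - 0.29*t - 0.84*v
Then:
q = -2.91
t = -2.89655172413793*v - 8.81717631750163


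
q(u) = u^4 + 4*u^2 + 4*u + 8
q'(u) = 4*u^3 + 8*u + 4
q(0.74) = 13.45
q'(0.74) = 11.54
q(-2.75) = 84.44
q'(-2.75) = -101.19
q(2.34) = 69.24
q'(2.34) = 73.97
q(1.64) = 32.55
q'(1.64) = 34.76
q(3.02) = 139.74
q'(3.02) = 138.33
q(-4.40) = 442.65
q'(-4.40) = -371.94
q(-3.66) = 226.38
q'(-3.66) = -221.39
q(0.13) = 8.59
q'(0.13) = 5.05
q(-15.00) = 51473.00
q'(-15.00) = -13616.00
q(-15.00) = 51473.00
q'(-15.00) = -13616.00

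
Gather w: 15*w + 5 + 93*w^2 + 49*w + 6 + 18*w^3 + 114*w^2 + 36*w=18*w^3 + 207*w^2 + 100*w + 11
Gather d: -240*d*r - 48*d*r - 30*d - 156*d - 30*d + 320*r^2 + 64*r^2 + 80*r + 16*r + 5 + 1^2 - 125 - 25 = d*(-288*r - 216) + 384*r^2 + 96*r - 144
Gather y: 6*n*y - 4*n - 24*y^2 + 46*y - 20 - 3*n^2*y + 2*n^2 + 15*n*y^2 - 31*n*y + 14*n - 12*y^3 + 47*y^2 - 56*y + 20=2*n^2 + 10*n - 12*y^3 + y^2*(15*n + 23) + y*(-3*n^2 - 25*n - 10)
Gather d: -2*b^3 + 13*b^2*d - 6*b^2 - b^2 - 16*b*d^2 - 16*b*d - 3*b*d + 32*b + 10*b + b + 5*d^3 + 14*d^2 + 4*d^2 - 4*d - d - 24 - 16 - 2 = -2*b^3 - 7*b^2 + 43*b + 5*d^3 + d^2*(18 - 16*b) + d*(13*b^2 - 19*b - 5) - 42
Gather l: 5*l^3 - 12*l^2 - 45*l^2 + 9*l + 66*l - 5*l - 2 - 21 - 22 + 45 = 5*l^3 - 57*l^2 + 70*l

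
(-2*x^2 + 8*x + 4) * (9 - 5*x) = 10*x^3 - 58*x^2 + 52*x + 36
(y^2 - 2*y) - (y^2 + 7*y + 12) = -9*y - 12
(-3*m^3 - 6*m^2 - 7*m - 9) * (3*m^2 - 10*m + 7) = -9*m^5 + 12*m^4 + 18*m^3 + m^2 + 41*m - 63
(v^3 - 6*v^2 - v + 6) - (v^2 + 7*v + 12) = v^3 - 7*v^2 - 8*v - 6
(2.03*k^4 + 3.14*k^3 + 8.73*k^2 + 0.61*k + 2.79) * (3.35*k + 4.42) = 6.8005*k^5 + 19.4916*k^4 + 43.1243*k^3 + 40.6301*k^2 + 12.0427*k + 12.3318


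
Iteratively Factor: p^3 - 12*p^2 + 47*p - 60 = (p - 3)*(p^2 - 9*p + 20) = (p - 5)*(p - 3)*(p - 4)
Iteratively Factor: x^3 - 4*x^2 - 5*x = (x)*(x^2 - 4*x - 5) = x*(x + 1)*(x - 5)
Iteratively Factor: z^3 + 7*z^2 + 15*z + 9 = (z + 3)*(z^2 + 4*z + 3) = (z + 1)*(z + 3)*(z + 3)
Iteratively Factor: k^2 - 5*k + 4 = (k - 4)*(k - 1)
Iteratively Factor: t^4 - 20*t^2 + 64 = (t - 2)*(t^3 + 2*t^2 - 16*t - 32) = (t - 2)*(t + 4)*(t^2 - 2*t - 8) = (t - 2)*(t + 2)*(t + 4)*(t - 4)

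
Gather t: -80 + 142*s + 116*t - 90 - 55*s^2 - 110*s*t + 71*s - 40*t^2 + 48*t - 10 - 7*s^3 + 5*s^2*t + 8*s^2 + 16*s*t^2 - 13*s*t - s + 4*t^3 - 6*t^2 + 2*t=-7*s^3 - 47*s^2 + 212*s + 4*t^3 + t^2*(16*s - 46) + t*(5*s^2 - 123*s + 166) - 180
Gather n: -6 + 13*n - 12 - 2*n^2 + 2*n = -2*n^2 + 15*n - 18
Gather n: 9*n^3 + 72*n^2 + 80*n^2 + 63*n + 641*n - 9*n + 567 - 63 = 9*n^3 + 152*n^2 + 695*n + 504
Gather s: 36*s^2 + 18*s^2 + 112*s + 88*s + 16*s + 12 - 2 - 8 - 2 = 54*s^2 + 216*s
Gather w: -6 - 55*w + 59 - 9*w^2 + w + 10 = -9*w^2 - 54*w + 63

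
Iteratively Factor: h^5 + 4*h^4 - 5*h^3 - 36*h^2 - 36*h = (h + 2)*(h^4 + 2*h^3 - 9*h^2 - 18*h) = (h + 2)^2*(h^3 - 9*h) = h*(h + 2)^2*(h^2 - 9) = h*(h - 3)*(h + 2)^2*(h + 3)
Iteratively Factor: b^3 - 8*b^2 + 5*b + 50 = (b - 5)*(b^2 - 3*b - 10) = (b - 5)^2*(b + 2)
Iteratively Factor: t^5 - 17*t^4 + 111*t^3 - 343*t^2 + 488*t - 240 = (t - 3)*(t^4 - 14*t^3 + 69*t^2 - 136*t + 80) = (t - 3)*(t - 1)*(t^3 - 13*t^2 + 56*t - 80) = (t - 4)*(t - 3)*(t - 1)*(t^2 - 9*t + 20) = (t - 5)*(t - 4)*(t - 3)*(t - 1)*(t - 4)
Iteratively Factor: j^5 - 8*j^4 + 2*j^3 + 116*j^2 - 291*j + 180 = (j - 3)*(j^4 - 5*j^3 - 13*j^2 + 77*j - 60) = (j - 5)*(j - 3)*(j^3 - 13*j + 12) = (j - 5)*(j - 3)^2*(j^2 + 3*j - 4) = (j - 5)*(j - 3)^2*(j - 1)*(j + 4)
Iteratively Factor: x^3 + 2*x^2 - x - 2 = (x - 1)*(x^2 + 3*x + 2) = (x - 1)*(x + 2)*(x + 1)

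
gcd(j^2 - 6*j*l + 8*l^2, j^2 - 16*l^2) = j - 4*l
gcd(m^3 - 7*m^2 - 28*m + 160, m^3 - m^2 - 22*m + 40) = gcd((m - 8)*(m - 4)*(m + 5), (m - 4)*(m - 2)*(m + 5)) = m^2 + m - 20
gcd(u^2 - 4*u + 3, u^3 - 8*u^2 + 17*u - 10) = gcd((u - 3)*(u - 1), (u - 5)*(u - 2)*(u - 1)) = u - 1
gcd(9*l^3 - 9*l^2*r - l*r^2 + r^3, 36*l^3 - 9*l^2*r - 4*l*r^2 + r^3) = -9*l^2 + r^2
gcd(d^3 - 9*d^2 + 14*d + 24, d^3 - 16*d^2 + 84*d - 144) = d^2 - 10*d + 24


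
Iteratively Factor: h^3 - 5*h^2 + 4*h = (h - 4)*(h^2 - h) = (h - 4)*(h - 1)*(h)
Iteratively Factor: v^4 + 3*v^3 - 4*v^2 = (v)*(v^3 + 3*v^2 - 4*v) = v*(v - 1)*(v^2 + 4*v) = v*(v - 1)*(v + 4)*(v)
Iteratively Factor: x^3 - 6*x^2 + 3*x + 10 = (x - 2)*(x^2 - 4*x - 5) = (x - 2)*(x + 1)*(x - 5)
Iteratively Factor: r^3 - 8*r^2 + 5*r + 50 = (r - 5)*(r^2 - 3*r - 10) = (r - 5)^2*(r + 2)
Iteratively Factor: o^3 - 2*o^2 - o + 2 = (o - 2)*(o^2 - 1) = (o - 2)*(o - 1)*(o + 1)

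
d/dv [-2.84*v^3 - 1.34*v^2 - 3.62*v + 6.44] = -8.52*v^2 - 2.68*v - 3.62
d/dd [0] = 0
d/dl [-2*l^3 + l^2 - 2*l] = -6*l^2 + 2*l - 2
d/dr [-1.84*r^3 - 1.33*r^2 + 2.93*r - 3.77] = -5.52*r^2 - 2.66*r + 2.93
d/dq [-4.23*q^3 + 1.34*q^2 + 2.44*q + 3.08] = -12.69*q^2 + 2.68*q + 2.44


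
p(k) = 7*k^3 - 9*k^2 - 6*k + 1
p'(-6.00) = 858.00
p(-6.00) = -1799.00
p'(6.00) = 642.00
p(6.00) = 1153.00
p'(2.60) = 89.16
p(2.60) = 47.59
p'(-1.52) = 69.88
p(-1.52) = -35.26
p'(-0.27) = 0.39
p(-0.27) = 1.83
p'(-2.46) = 165.36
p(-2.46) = -142.91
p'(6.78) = 837.30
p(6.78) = 1728.26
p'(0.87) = -5.77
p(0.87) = -6.42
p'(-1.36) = 57.32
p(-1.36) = -25.09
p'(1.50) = 14.25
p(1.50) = -4.62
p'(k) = 21*k^2 - 18*k - 6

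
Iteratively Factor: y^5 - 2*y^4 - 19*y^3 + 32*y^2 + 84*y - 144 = (y + 3)*(y^4 - 5*y^3 - 4*y^2 + 44*y - 48) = (y + 3)^2*(y^3 - 8*y^2 + 20*y - 16) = (y - 2)*(y + 3)^2*(y^2 - 6*y + 8) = (y - 4)*(y - 2)*(y + 3)^2*(y - 2)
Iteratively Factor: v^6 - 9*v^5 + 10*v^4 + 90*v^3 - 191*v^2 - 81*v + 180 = (v - 3)*(v^5 - 6*v^4 - 8*v^3 + 66*v^2 + 7*v - 60) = (v - 5)*(v - 3)*(v^4 - v^3 - 13*v^2 + v + 12) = (v - 5)*(v - 3)*(v + 1)*(v^3 - 2*v^2 - 11*v + 12) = (v - 5)*(v - 3)*(v + 1)*(v + 3)*(v^2 - 5*v + 4) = (v - 5)*(v - 3)*(v - 1)*(v + 1)*(v + 3)*(v - 4)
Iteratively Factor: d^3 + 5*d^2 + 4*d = (d + 4)*(d^2 + d) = (d + 1)*(d + 4)*(d)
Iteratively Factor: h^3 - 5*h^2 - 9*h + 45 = (h - 5)*(h^2 - 9) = (h - 5)*(h + 3)*(h - 3)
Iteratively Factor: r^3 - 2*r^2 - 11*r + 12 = (r - 4)*(r^2 + 2*r - 3) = (r - 4)*(r - 1)*(r + 3)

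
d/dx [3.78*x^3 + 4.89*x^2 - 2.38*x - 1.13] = 11.34*x^2 + 9.78*x - 2.38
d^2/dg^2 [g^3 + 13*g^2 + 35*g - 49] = 6*g + 26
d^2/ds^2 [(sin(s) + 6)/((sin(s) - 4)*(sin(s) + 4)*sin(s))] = 2*(-2*sin(s)^4 - 27*sin(s)^3 - 29*sin(s)^2 + 132*sin(s) + 16 - 1056/sin(s) + 1536/sin(s)^3)/((sin(s) - 4)^3*(sin(s) + 4)^3)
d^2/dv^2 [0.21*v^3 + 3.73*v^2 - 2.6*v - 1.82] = 1.26*v + 7.46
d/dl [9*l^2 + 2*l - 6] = 18*l + 2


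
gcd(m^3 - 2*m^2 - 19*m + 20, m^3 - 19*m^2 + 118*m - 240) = m - 5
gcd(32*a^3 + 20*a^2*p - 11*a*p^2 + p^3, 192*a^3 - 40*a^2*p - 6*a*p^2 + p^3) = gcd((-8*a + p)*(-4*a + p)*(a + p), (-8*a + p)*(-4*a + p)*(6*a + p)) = 32*a^2 - 12*a*p + p^2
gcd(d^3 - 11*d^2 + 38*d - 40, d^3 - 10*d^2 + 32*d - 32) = d^2 - 6*d + 8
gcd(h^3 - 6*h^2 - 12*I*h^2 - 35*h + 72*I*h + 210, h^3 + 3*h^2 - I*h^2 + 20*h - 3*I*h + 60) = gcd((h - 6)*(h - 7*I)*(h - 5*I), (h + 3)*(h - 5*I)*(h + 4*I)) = h - 5*I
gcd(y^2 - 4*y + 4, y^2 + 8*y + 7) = 1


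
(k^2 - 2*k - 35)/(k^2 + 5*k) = (k - 7)/k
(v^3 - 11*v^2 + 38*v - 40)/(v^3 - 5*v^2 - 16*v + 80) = (v - 2)/(v + 4)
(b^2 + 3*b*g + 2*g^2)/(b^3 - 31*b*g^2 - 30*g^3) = (b + 2*g)/(b^2 - b*g - 30*g^2)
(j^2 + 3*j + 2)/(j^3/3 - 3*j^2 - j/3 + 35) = 3*(j^2 + 3*j + 2)/(j^3 - 9*j^2 - j + 105)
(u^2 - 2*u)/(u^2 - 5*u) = (u - 2)/(u - 5)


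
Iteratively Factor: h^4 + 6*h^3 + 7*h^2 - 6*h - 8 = (h + 1)*(h^3 + 5*h^2 + 2*h - 8) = (h - 1)*(h + 1)*(h^2 + 6*h + 8) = (h - 1)*(h + 1)*(h + 4)*(h + 2)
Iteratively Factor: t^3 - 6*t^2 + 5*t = (t)*(t^2 - 6*t + 5) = t*(t - 1)*(t - 5)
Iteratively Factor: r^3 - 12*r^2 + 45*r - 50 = (r - 2)*(r^2 - 10*r + 25) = (r - 5)*(r - 2)*(r - 5)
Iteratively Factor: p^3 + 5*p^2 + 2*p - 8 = (p + 2)*(p^2 + 3*p - 4) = (p + 2)*(p + 4)*(p - 1)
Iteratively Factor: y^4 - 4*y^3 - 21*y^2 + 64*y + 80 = (y + 1)*(y^3 - 5*y^2 - 16*y + 80) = (y - 4)*(y + 1)*(y^2 - y - 20) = (y - 5)*(y - 4)*(y + 1)*(y + 4)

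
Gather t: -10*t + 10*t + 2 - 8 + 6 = 0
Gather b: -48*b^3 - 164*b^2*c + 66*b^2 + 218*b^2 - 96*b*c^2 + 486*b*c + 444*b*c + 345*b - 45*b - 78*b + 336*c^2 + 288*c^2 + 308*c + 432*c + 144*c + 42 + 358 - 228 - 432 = -48*b^3 + b^2*(284 - 164*c) + b*(-96*c^2 + 930*c + 222) + 624*c^2 + 884*c - 260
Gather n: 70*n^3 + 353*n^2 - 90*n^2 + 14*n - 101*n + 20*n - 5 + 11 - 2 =70*n^3 + 263*n^2 - 67*n + 4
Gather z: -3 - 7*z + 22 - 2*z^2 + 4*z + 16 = -2*z^2 - 3*z + 35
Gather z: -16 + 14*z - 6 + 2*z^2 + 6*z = 2*z^2 + 20*z - 22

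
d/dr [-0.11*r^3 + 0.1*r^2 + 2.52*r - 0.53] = -0.33*r^2 + 0.2*r + 2.52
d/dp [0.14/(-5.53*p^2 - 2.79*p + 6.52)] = (1.5484*p + 0.3906)/(5.53*p^2 + 2.79*p - 6.52)^2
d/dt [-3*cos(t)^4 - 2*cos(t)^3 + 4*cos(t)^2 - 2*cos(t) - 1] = (cos(t) + 3*cos(2*t) + 3*cos(3*t) + 5)*sin(t)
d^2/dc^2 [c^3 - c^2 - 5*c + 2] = 6*c - 2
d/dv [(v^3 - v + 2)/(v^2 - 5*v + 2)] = (-(2*v - 5)*(v^3 - v + 2) + (3*v^2 - 1)*(v^2 - 5*v + 2))/(v^2 - 5*v + 2)^2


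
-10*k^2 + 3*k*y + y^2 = (-2*k + y)*(5*k + y)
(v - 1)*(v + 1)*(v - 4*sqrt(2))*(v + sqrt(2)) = v^4 - 3*sqrt(2)*v^3 - 9*v^2 + 3*sqrt(2)*v + 8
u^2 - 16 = (u - 4)*(u + 4)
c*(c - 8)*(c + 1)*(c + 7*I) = c^4 - 7*c^3 + 7*I*c^3 - 8*c^2 - 49*I*c^2 - 56*I*c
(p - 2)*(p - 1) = p^2 - 3*p + 2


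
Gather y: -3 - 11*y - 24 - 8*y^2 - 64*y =-8*y^2 - 75*y - 27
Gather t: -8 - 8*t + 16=8 - 8*t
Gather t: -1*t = -t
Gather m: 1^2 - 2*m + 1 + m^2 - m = m^2 - 3*m + 2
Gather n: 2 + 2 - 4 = 0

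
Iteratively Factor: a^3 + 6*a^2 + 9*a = (a)*(a^2 + 6*a + 9) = a*(a + 3)*(a + 3)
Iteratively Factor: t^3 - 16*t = (t - 4)*(t^2 + 4*t) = (t - 4)*(t + 4)*(t)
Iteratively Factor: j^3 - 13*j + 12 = (j - 1)*(j^2 + j - 12) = (j - 1)*(j + 4)*(j - 3)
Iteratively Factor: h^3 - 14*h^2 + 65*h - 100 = (h - 4)*(h^2 - 10*h + 25) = (h - 5)*(h - 4)*(h - 5)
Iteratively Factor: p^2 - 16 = (p + 4)*(p - 4)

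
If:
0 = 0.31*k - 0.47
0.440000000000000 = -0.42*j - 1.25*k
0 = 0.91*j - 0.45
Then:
No Solution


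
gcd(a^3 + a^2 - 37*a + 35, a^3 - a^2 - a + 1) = a - 1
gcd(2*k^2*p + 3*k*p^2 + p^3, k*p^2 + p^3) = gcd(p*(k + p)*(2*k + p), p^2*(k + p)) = k*p + p^2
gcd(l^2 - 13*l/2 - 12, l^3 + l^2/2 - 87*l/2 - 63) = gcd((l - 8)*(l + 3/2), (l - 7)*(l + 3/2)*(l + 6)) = l + 3/2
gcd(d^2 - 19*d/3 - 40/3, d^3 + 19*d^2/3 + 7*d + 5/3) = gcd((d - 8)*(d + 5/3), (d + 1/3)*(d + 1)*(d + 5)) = 1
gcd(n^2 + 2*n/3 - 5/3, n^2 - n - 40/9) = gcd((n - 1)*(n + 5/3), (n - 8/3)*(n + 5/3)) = n + 5/3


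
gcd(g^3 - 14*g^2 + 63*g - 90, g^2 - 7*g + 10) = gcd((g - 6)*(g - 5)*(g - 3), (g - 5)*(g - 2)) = g - 5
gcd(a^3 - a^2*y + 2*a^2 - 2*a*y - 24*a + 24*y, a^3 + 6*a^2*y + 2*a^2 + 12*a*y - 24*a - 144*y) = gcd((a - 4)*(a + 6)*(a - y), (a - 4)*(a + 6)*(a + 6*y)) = a^2 + 2*a - 24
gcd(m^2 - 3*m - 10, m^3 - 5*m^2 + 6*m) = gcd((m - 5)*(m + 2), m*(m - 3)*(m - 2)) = 1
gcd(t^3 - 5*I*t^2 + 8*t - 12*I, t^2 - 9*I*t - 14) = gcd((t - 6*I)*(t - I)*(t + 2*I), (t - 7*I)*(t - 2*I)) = 1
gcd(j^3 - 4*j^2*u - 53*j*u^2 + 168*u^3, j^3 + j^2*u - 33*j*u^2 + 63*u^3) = -j^2 - 4*j*u + 21*u^2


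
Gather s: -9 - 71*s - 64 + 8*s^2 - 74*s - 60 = 8*s^2 - 145*s - 133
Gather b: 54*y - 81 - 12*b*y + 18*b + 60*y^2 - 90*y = b*(18 - 12*y) + 60*y^2 - 36*y - 81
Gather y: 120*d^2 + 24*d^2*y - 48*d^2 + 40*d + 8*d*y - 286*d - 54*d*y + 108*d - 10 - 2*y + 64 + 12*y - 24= 72*d^2 - 138*d + y*(24*d^2 - 46*d + 10) + 30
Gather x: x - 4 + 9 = x + 5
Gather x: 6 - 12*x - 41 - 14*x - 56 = -26*x - 91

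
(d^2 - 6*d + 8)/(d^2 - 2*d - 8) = (d - 2)/(d + 2)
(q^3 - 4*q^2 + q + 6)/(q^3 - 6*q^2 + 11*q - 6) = (q + 1)/(q - 1)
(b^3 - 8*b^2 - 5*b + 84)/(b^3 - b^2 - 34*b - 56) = (b^2 - b - 12)/(b^2 + 6*b + 8)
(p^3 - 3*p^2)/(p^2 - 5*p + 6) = p^2/(p - 2)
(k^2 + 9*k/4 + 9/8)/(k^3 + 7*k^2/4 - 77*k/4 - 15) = (k + 3/2)/(k^2 + k - 20)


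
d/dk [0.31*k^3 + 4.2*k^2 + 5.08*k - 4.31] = 0.93*k^2 + 8.4*k + 5.08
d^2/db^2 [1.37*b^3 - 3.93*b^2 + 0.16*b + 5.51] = 8.22*b - 7.86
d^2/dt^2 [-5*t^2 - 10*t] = -10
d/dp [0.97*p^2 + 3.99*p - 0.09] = 1.94*p + 3.99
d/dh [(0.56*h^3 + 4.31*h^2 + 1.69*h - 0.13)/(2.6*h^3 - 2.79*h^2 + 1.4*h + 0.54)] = (-8.88178419700125e-16*h^5 - 12.7684*h^4 - 7.22*h^3 + 12.6703*h^2 + 3.9294*h + 1.0946)/(6.76*h^6 - 14.508*h^5 + 15.0641*h^4 - 5.004*h^3 - 1.0532*h^2 + 1.512*h + 0.2916)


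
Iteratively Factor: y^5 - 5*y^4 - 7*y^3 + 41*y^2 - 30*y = (y - 2)*(y^4 - 3*y^3 - 13*y^2 + 15*y) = (y - 2)*(y - 1)*(y^3 - 2*y^2 - 15*y) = (y - 5)*(y - 2)*(y - 1)*(y^2 + 3*y) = (y - 5)*(y - 2)*(y - 1)*(y + 3)*(y)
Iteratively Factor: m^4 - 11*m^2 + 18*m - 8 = (m + 4)*(m^3 - 4*m^2 + 5*m - 2) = (m - 1)*(m + 4)*(m^2 - 3*m + 2) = (m - 1)^2*(m + 4)*(m - 2)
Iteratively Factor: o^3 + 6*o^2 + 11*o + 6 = (o + 1)*(o^2 + 5*o + 6) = (o + 1)*(o + 2)*(o + 3)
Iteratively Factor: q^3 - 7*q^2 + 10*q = (q - 2)*(q^2 - 5*q) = (q - 5)*(q - 2)*(q)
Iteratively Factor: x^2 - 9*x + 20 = (x - 4)*(x - 5)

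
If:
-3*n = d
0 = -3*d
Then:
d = 0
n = 0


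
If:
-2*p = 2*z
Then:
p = -z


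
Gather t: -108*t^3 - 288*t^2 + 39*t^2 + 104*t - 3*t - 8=-108*t^3 - 249*t^2 + 101*t - 8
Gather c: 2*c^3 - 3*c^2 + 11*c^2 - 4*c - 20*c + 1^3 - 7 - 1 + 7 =2*c^3 + 8*c^2 - 24*c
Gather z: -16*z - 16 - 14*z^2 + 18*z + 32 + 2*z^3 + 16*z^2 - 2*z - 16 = 2*z^3 + 2*z^2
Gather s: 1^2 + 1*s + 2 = s + 3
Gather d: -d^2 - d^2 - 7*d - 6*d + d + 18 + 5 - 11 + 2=-2*d^2 - 12*d + 14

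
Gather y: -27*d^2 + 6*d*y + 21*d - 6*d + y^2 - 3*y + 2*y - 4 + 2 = -27*d^2 + 15*d + y^2 + y*(6*d - 1) - 2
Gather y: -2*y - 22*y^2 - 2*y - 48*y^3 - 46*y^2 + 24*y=-48*y^3 - 68*y^2 + 20*y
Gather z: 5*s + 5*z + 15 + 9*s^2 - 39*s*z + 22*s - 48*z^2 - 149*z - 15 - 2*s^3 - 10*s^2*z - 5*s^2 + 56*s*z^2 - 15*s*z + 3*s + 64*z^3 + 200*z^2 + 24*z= -2*s^3 + 4*s^2 + 30*s + 64*z^3 + z^2*(56*s + 152) + z*(-10*s^2 - 54*s - 120)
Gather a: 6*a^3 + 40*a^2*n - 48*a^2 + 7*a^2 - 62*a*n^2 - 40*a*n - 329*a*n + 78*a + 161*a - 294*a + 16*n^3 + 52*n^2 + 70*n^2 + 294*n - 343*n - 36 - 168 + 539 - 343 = 6*a^3 + a^2*(40*n - 41) + a*(-62*n^2 - 369*n - 55) + 16*n^3 + 122*n^2 - 49*n - 8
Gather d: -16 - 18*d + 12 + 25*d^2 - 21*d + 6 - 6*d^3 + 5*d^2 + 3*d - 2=-6*d^3 + 30*d^2 - 36*d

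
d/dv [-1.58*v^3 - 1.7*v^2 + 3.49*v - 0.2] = -4.74*v^2 - 3.4*v + 3.49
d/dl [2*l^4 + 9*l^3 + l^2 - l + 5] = 8*l^3 + 27*l^2 + 2*l - 1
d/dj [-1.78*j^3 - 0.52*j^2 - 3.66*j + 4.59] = -5.34*j^2 - 1.04*j - 3.66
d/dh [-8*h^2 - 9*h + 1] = -16*h - 9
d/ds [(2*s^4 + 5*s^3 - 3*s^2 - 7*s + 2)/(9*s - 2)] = (54*s^4 + 74*s^3 - 57*s^2 + 12*s - 4)/(81*s^2 - 36*s + 4)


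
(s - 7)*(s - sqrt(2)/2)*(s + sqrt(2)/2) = s^3 - 7*s^2 - s/2 + 7/2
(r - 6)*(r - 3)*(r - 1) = r^3 - 10*r^2 + 27*r - 18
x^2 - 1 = (x - 1)*(x + 1)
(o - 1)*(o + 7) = o^2 + 6*o - 7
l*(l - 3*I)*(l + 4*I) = l^3 + I*l^2 + 12*l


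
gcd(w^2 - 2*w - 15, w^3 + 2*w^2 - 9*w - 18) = w + 3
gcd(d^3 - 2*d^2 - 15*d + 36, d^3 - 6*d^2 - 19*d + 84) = d^2 + d - 12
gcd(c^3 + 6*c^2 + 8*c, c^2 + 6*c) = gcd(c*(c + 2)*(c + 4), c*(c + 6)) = c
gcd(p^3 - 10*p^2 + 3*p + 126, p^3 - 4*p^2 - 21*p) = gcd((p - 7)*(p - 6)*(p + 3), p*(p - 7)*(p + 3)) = p^2 - 4*p - 21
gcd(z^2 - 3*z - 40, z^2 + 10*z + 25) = z + 5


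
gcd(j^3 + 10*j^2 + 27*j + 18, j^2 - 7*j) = 1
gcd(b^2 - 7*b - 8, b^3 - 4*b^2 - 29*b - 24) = b^2 - 7*b - 8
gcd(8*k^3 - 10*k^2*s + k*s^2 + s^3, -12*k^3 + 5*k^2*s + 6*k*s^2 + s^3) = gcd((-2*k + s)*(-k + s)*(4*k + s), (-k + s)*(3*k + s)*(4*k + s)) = -4*k^2 + 3*k*s + s^2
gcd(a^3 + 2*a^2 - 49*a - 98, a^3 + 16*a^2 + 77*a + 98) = a^2 + 9*a + 14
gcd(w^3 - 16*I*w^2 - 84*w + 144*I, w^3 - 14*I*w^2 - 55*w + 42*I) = w - 6*I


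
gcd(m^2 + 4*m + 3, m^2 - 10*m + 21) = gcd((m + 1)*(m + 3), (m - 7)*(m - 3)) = 1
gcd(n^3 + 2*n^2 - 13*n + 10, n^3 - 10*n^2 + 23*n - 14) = n^2 - 3*n + 2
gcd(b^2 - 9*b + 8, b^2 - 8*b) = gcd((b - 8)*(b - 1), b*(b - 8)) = b - 8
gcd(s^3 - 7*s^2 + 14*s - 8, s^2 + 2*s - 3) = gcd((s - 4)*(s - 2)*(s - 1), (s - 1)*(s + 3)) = s - 1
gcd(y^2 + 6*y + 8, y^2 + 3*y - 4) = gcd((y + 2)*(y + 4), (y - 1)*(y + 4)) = y + 4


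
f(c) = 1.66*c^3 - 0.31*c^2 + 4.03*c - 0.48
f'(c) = 4.98*c^2 - 0.62*c + 4.03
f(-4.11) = -137.53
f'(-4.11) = 90.70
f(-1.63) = -15.06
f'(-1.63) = 18.27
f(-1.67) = -15.81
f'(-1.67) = 18.95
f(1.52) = 10.76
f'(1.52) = 14.59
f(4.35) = 147.82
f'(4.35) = 95.57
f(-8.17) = -959.36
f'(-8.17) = 341.50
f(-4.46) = -171.89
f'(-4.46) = 105.86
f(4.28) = 141.24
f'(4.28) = 92.60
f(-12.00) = -2961.96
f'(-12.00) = 728.59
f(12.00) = 2871.72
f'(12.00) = 713.71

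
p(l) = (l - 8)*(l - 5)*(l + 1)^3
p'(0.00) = 107.00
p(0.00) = 40.00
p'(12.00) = 38363.00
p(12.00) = 61516.00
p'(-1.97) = 211.61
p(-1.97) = -63.42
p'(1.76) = 262.72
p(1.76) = 425.07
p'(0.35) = 164.23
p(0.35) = 87.52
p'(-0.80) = 6.01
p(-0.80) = 0.41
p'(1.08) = 254.53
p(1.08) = 244.11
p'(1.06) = 252.99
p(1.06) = 239.03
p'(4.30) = -436.80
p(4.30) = 385.59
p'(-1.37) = 25.31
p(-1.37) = -3.02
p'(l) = 3*(l - 8)*(l - 5)*(l + 1)^2 + (l - 8)*(l + 1)^3 + (l - 5)*(l + 1)^3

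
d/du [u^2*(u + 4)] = u*(3*u + 8)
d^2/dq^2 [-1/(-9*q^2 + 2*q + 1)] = 2*(81*q^2 - 18*q - 4*(9*q - 1)^2 - 9)/(-9*q^2 + 2*q + 1)^3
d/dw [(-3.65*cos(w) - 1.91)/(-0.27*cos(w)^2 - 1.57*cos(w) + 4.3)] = (0.9855*cos(w)^2 + 1.0314*cos(w) + 18.6937)*sin(w)/(0.0729*cos(w)^4 + 0.8478*cos(w)^3 + 0.1429*cos(w)^2 - 13.502*cos(w) + 18.49)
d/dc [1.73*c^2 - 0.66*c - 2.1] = 3.46*c - 0.66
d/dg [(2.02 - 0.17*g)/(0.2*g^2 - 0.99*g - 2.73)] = (0.034*g^2 - 0.808*g + 2.4639)/(0.04*g^4 - 0.396*g^3 - 0.1119*g^2 + 5.4054*g + 7.4529)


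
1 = 1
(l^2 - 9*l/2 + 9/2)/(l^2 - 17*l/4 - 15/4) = 2*(-2*l^2 + 9*l - 9)/(-4*l^2 + 17*l + 15)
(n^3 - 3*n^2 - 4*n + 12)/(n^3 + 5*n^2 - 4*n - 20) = (n - 3)/(n + 5)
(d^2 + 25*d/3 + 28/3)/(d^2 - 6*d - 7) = (3*d^2 + 25*d + 28)/(3*(d^2 - 6*d - 7))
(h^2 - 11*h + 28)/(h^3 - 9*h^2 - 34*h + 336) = (h - 4)/(h^2 - 2*h - 48)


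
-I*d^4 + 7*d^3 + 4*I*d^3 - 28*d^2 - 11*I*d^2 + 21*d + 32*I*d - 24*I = (d - 3)*(d - I)*(d + 8*I)*(-I*d + I)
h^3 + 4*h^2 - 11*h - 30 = (h - 3)*(h + 2)*(h + 5)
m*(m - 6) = m^2 - 6*m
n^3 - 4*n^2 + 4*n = n*(n - 2)^2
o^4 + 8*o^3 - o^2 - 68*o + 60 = (o - 2)*(o - 1)*(o + 5)*(o + 6)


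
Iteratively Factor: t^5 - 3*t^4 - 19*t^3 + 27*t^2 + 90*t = (t - 5)*(t^4 + 2*t^3 - 9*t^2 - 18*t) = t*(t - 5)*(t^3 + 2*t^2 - 9*t - 18) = t*(t - 5)*(t + 2)*(t^2 - 9) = t*(t - 5)*(t - 3)*(t + 2)*(t + 3)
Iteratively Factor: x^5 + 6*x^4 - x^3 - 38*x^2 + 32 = (x - 2)*(x^4 + 8*x^3 + 15*x^2 - 8*x - 16) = (x - 2)*(x + 4)*(x^3 + 4*x^2 - x - 4) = (x - 2)*(x - 1)*(x + 4)*(x^2 + 5*x + 4) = (x - 2)*(x - 1)*(x + 1)*(x + 4)*(x + 4)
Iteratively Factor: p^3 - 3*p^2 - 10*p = (p - 5)*(p^2 + 2*p) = (p - 5)*(p + 2)*(p)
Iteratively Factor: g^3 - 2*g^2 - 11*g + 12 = (g + 3)*(g^2 - 5*g + 4) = (g - 1)*(g + 3)*(g - 4)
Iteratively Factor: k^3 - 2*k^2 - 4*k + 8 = (k + 2)*(k^2 - 4*k + 4) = (k - 2)*(k + 2)*(k - 2)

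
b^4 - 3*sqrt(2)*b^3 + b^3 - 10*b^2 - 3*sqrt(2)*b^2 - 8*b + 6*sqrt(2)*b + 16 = (b - 1)*(b + 2)*(b - 4*sqrt(2))*(b + sqrt(2))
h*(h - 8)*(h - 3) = h^3 - 11*h^2 + 24*h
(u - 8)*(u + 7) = u^2 - u - 56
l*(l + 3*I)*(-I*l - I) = -I*l^3 + 3*l^2 - I*l^2 + 3*l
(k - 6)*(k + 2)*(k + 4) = k^3 - 28*k - 48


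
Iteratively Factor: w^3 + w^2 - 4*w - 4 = (w - 2)*(w^2 + 3*w + 2) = (w - 2)*(w + 2)*(w + 1)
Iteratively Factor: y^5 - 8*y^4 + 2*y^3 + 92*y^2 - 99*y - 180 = (y - 4)*(y^4 - 4*y^3 - 14*y^2 + 36*y + 45) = (y - 5)*(y - 4)*(y^3 + y^2 - 9*y - 9) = (y - 5)*(y - 4)*(y - 3)*(y^2 + 4*y + 3) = (y - 5)*(y - 4)*(y - 3)*(y + 1)*(y + 3)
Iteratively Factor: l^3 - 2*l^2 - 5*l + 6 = (l + 2)*(l^2 - 4*l + 3) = (l - 3)*(l + 2)*(l - 1)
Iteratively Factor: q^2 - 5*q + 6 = (q - 3)*(q - 2)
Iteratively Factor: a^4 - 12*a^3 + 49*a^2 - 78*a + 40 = (a - 5)*(a^3 - 7*a^2 + 14*a - 8) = (a - 5)*(a - 1)*(a^2 - 6*a + 8) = (a - 5)*(a - 4)*(a - 1)*(a - 2)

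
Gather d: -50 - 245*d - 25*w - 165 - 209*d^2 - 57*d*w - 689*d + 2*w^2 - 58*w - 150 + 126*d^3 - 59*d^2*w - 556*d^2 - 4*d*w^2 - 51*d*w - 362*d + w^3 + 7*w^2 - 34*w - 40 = 126*d^3 + d^2*(-59*w - 765) + d*(-4*w^2 - 108*w - 1296) + w^3 + 9*w^2 - 117*w - 405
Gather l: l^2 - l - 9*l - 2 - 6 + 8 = l^2 - 10*l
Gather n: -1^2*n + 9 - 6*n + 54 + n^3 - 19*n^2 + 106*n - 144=n^3 - 19*n^2 + 99*n - 81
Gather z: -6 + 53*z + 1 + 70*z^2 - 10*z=70*z^2 + 43*z - 5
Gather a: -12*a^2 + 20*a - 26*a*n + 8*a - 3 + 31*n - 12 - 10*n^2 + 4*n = -12*a^2 + a*(28 - 26*n) - 10*n^2 + 35*n - 15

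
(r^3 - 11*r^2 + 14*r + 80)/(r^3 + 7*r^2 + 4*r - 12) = (r^2 - 13*r + 40)/(r^2 + 5*r - 6)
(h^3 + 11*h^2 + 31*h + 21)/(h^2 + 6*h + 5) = (h^2 + 10*h + 21)/(h + 5)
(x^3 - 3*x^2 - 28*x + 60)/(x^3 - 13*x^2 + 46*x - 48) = (x^2 - x - 30)/(x^2 - 11*x + 24)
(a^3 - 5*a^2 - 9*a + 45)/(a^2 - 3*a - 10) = (a^2 - 9)/(a + 2)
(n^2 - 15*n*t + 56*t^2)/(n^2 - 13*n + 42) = (n^2 - 15*n*t + 56*t^2)/(n^2 - 13*n + 42)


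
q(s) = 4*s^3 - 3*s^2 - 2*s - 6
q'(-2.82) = 110.35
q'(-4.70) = 291.28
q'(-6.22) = 499.58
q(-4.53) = -430.34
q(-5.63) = -803.64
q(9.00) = 2649.00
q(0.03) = -6.06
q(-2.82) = -113.92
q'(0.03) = -2.17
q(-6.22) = -1072.19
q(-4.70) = -478.16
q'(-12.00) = 1798.00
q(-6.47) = -1202.00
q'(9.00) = 916.00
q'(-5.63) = 412.14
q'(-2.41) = 82.16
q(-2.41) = -74.59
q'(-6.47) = 539.15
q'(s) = 12*s^2 - 6*s - 2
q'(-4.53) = 271.43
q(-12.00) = -7326.00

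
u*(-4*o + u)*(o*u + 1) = -4*o^2*u^2 + o*u^3 - 4*o*u + u^2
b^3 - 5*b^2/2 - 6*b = b*(b - 4)*(b + 3/2)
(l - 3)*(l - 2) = l^2 - 5*l + 6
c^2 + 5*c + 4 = (c + 1)*(c + 4)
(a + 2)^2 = a^2 + 4*a + 4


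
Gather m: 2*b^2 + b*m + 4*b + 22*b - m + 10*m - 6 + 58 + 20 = 2*b^2 + 26*b + m*(b + 9) + 72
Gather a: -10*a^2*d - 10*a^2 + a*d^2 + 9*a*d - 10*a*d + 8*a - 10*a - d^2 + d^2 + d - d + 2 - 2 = a^2*(-10*d - 10) + a*(d^2 - d - 2)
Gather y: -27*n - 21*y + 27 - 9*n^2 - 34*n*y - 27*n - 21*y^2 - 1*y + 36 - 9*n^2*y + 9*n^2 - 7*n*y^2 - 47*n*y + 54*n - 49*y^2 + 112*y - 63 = y^2*(-7*n - 70) + y*(-9*n^2 - 81*n + 90)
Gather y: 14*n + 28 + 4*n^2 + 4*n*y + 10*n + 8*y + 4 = 4*n^2 + 24*n + y*(4*n + 8) + 32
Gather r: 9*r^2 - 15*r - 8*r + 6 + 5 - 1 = 9*r^2 - 23*r + 10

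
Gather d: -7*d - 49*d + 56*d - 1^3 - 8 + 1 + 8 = 0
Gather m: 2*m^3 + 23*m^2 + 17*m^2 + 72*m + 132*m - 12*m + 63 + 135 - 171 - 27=2*m^3 + 40*m^2 + 192*m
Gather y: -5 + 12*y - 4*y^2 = -4*y^2 + 12*y - 5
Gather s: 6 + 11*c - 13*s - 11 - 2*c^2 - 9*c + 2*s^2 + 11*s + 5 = -2*c^2 + 2*c + 2*s^2 - 2*s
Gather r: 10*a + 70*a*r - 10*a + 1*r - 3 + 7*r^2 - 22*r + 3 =7*r^2 + r*(70*a - 21)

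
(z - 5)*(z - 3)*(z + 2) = z^3 - 6*z^2 - z + 30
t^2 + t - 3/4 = (t - 1/2)*(t + 3/2)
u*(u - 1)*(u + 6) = u^3 + 5*u^2 - 6*u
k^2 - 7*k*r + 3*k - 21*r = (k + 3)*(k - 7*r)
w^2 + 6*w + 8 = (w + 2)*(w + 4)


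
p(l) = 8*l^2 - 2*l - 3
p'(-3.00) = -50.00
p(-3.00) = 75.00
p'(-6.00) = -98.00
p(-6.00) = 297.00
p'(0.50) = 6.00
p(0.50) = -2.00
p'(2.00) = 30.00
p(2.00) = 25.00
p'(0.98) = 13.68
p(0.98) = 2.72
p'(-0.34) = -7.44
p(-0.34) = -1.40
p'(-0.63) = -12.08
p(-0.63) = 1.44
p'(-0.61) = -11.76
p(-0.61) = 1.20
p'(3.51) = 54.16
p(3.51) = 88.54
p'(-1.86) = -31.76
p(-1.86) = 28.40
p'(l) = 16*l - 2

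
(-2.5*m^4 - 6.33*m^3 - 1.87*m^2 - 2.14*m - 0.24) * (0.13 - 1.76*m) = 4.4*m^5 + 10.8158*m^4 + 2.4683*m^3 + 3.5233*m^2 + 0.1442*m - 0.0312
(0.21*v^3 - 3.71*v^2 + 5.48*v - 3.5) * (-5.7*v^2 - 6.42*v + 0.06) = -1.197*v^5 + 19.7988*v^4 - 7.4052*v^3 - 15.4542*v^2 + 22.7988*v - 0.21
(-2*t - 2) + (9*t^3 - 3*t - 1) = 9*t^3 - 5*t - 3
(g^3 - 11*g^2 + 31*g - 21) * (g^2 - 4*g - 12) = g^5 - 15*g^4 + 63*g^3 - 13*g^2 - 288*g + 252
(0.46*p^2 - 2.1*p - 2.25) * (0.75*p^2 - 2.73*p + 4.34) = 0.345*p^4 - 2.8308*p^3 + 6.0419*p^2 - 2.9715*p - 9.765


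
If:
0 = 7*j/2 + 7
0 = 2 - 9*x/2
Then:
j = -2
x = 4/9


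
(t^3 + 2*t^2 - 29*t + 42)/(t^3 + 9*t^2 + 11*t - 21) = (t^2 - 5*t + 6)/(t^2 + 2*t - 3)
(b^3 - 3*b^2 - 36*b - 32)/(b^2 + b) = b - 4 - 32/b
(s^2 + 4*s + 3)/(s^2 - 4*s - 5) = (s + 3)/(s - 5)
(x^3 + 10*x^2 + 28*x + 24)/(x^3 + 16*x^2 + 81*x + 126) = (x^2 + 4*x + 4)/(x^2 + 10*x + 21)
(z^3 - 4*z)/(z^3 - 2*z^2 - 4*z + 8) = z/(z - 2)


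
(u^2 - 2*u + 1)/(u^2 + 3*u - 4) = (u - 1)/(u + 4)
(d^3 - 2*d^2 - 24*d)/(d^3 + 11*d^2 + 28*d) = (d - 6)/(d + 7)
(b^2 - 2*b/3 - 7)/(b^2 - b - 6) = (b + 7/3)/(b + 2)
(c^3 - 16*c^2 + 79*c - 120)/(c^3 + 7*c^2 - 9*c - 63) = (c^2 - 13*c + 40)/(c^2 + 10*c + 21)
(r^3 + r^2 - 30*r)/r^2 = r + 1 - 30/r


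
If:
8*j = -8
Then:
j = -1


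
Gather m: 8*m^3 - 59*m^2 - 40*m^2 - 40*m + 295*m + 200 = 8*m^3 - 99*m^2 + 255*m + 200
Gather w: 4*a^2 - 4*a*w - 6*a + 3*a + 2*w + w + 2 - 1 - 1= 4*a^2 - 3*a + w*(3 - 4*a)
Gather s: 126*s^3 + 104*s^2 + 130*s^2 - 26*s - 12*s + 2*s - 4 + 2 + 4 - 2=126*s^3 + 234*s^2 - 36*s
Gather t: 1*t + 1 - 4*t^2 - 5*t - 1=-4*t^2 - 4*t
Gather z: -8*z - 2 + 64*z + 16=56*z + 14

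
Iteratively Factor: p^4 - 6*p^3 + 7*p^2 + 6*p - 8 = (p - 2)*(p^3 - 4*p^2 - p + 4) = (p - 2)*(p + 1)*(p^2 - 5*p + 4) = (p - 2)*(p - 1)*(p + 1)*(p - 4)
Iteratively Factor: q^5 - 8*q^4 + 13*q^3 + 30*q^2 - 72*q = (q)*(q^4 - 8*q^3 + 13*q^2 + 30*q - 72) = q*(q - 3)*(q^3 - 5*q^2 - 2*q + 24) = q*(q - 3)*(q + 2)*(q^2 - 7*q + 12) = q*(q - 3)^2*(q + 2)*(q - 4)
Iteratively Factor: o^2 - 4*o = (o - 4)*(o)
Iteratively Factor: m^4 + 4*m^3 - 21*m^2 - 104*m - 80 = (m + 1)*(m^3 + 3*m^2 - 24*m - 80) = (m + 1)*(m + 4)*(m^2 - m - 20) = (m + 1)*(m + 4)^2*(m - 5)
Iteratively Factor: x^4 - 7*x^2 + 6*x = (x - 2)*(x^3 + 2*x^2 - 3*x) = (x - 2)*(x + 3)*(x^2 - x) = x*(x - 2)*(x + 3)*(x - 1)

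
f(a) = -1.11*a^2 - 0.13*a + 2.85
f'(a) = -2.22*a - 0.13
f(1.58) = -0.13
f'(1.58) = -3.64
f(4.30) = -18.23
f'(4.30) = -9.68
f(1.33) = 0.71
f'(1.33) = -3.08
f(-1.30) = 1.14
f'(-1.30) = 2.76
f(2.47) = -4.24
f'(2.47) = -5.61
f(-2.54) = -3.98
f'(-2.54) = 5.51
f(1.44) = 0.36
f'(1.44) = -3.33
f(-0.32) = 2.78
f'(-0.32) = 0.58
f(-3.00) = -6.75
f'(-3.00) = 6.53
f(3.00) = -7.53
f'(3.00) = -6.79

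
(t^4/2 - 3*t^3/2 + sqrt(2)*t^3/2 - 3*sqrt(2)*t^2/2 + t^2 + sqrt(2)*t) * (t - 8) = t^5/2 - 11*t^4/2 + sqrt(2)*t^4/2 - 11*sqrt(2)*t^3/2 + 13*t^3 - 8*t^2 + 13*sqrt(2)*t^2 - 8*sqrt(2)*t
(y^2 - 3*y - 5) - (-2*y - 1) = y^2 - y - 4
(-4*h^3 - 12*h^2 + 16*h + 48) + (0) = -4*h^3 - 12*h^2 + 16*h + 48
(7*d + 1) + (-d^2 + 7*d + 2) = -d^2 + 14*d + 3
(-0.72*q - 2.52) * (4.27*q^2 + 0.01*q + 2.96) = -3.0744*q^3 - 10.7676*q^2 - 2.1564*q - 7.4592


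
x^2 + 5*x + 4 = (x + 1)*(x + 4)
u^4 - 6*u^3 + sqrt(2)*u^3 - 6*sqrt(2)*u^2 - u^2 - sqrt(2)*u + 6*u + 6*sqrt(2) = (u - 6)*(u - 1)*(u + 1)*(u + sqrt(2))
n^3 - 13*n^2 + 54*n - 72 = (n - 6)*(n - 4)*(n - 3)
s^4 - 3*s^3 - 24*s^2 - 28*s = s*(s - 7)*(s + 2)^2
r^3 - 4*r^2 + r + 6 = (r - 3)*(r - 2)*(r + 1)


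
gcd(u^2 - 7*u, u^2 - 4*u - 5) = 1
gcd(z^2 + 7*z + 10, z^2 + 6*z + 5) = z + 5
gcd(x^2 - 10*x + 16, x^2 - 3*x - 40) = x - 8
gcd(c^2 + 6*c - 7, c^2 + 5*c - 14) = c + 7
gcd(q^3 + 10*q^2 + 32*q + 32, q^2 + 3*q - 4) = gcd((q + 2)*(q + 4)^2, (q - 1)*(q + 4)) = q + 4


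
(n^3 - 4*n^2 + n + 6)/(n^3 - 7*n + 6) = (n^2 - 2*n - 3)/(n^2 + 2*n - 3)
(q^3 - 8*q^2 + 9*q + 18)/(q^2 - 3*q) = q - 5 - 6/q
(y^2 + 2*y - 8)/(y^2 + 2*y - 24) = (y^2 + 2*y - 8)/(y^2 + 2*y - 24)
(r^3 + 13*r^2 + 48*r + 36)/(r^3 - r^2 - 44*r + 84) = (r^3 + 13*r^2 + 48*r + 36)/(r^3 - r^2 - 44*r + 84)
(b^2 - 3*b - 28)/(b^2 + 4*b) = (b - 7)/b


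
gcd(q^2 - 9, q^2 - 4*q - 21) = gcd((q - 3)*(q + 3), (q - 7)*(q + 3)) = q + 3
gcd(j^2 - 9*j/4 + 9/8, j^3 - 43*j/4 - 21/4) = 1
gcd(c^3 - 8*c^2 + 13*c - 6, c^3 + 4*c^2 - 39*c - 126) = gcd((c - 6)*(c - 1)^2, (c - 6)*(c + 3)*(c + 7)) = c - 6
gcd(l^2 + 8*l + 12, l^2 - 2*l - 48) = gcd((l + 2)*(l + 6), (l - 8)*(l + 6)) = l + 6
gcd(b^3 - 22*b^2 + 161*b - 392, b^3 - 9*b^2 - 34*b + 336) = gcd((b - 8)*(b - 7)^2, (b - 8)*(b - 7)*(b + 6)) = b^2 - 15*b + 56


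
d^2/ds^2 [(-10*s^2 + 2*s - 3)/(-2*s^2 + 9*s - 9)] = 2*(172*s^3 - 504*s^2 - 54*s + 837)/(8*s^6 - 108*s^5 + 594*s^4 - 1701*s^3 + 2673*s^2 - 2187*s + 729)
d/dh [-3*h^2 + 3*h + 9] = 3 - 6*h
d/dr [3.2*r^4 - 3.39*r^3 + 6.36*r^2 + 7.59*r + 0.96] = 12.8*r^3 - 10.17*r^2 + 12.72*r + 7.59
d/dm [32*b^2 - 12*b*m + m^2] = -12*b + 2*m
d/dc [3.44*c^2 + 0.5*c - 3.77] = 6.88*c + 0.5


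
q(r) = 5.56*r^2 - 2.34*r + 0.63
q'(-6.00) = -69.06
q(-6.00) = 214.83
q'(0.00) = -2.34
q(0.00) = 0.63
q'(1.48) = 14.12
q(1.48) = 9.35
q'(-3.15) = -37.37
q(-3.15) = 63.17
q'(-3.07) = -36.48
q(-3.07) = 60.22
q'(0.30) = 1.00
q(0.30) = 0.43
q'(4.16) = 43.92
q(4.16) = 87.11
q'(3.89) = 40.92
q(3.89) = 75.66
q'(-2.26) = -27.47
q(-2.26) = 34.32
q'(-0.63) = -9.35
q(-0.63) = 4.31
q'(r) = 11.12*r - 2.34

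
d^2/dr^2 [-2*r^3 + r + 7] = -12*r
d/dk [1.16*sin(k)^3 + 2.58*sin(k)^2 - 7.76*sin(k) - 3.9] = (3.48*sin(k)^2 + 5.16*sin(k) - 7.76)*cos(k)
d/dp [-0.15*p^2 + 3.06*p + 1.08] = 3.06 - 0.3*p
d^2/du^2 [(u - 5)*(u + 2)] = 2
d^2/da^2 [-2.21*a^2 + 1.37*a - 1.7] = -4.42000000000000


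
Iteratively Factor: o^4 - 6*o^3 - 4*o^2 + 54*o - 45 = (o + 3)*(o^3 - 9*o^2 + 23*o - 15) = (o - 5)*(o + 3)*(o^2 - 4*o + 3) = (o - 5)*(o - 1)*(o + 3)*(o - 3)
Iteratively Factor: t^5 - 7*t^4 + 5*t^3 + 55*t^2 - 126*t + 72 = (t - 4)*(t^4 - 3*t^3 - 7*t^2 + 27*t - 18) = (t - 4)*(t - 1)*(t^3 - 2*t^2 - 9*t + 18) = (t - 4)*(t - 2)*(t - 1)*(t^2 - 9) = (t - 4)*(t - 3)*(t - 2)*(t - 1)*(t + 3)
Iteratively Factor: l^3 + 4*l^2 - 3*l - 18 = (l + 3)*(l^2 + l - 6) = (l - 2)*(l + 3)*(l + 3)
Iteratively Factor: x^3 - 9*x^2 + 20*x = (x - 5)*(x^2 - 4*x) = x*(x - 5)*(x - 4)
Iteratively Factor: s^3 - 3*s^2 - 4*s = (s - 4)*(s^2 + s) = (s - 4)*(s + 1)*(s)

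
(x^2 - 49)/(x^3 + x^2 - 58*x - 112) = (x - 7)/(x^2 - 6*x - 16)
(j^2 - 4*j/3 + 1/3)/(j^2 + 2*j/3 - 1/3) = (j - 1)/(j + 1)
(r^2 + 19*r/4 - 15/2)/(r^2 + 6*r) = (r - 5/4)/r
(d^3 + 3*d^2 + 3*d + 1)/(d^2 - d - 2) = (d^2 + 2*d + 1)/(d - 2)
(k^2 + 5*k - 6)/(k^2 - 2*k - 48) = (k - 1)/(k - 8)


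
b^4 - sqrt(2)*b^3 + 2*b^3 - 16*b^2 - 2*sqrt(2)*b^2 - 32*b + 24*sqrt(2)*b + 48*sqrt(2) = (b + 2)*(b - 2*sqrt(2))^2*(b + 3*sqrt(2))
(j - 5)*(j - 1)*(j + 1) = j^3 - 5*j^2 - j + 5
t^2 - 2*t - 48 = (t - 8)*(t + 6)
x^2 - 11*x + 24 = (x - 8)*(x - 3)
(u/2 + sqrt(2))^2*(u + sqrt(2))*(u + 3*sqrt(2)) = u^4/4 + 2*sqrt(2)*u^3 + 23*u^2/2 + 14*sqrt(2)*u + 12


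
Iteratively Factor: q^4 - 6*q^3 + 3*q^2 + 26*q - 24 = (q - 3)*(q^3 - 3*q^2 - 6*q + 8) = (q - 3)*(q - 1)*(q^2 - 2*q - 8) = (q - 4)*(q - 3)*(q - 1)*(q + 2)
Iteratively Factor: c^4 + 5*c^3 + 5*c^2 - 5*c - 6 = (c + 1)*(c^3 + 4*c^2 + c - 6) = (c - 1)*(c + 1)*(c^2 + 5*c + 6) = (c - 1)*(c + 1)*(c + 3)*(c + 2)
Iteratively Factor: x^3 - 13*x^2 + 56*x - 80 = (x - 4)*(x^2 - 9*x + 20) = (x - 5)*(x - 4)*(x - 4)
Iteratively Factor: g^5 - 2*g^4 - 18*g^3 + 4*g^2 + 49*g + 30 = (g + 3)*(g^4 - 5*g^3 - 3*g^2 + 13*g + 10) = (g + 1)*(g + 3)*(g^3 - 6*g^2 + 3*g + 10) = (g - 2)*(g + 1)*(g + 3)*(g^2 - 4*g - 5) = (g - 2)*(g + 1)^2*(g + 3)*(g - 5)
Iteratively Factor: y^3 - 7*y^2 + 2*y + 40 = (y + 2)*(y^2 - 9*y + 20) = (y - 4)*(y + 2)*(y - 5)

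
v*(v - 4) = v^2 - 4*v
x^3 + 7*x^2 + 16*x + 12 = (x + 2)^2*(x + 3)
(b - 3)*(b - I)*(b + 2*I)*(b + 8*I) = b^4 - 3*b^3 + 9*I*b^3 - 6*b^2 - 27*I*b^2 + 18*b + 16*I*b - 48*I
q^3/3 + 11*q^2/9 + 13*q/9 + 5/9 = (q/3 + 1/3)*(q + 1)*(q + 5/3)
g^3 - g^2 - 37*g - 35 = (g - 7)*(g + 1)*(g + 5)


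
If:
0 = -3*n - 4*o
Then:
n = -4*o/3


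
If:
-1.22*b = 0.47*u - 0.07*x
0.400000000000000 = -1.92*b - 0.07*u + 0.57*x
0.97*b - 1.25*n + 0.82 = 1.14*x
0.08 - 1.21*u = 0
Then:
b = 0.02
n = -0.03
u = 0.07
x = 0.77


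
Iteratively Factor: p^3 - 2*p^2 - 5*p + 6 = (p + 2)*(p^2 - 4*p + 3) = (p - 1)*(p + 2)*(p - 3)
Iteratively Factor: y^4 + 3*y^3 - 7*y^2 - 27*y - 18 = (y + 2)*(y^3 + y^2 - 9*y - 9) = (y + 1)*(y + 2)*(y^2 - 9) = (y + 1)*(y + 2)*(y + 3)*(y - 3)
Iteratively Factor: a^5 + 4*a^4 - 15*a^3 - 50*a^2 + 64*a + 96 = (a + 1)*(a^4 + 3*a^3 - 18*a^2 - 32*a + 96) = (a - 3)*(a + 1)*(a^3 + 6*a^2 - 32) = (a - 3)*(a - 2)*(a + 1)*(a^2 + 8*a + 16) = (a - 3)*(a - 2)*(a + 1)*(a + 4)*(a + 4)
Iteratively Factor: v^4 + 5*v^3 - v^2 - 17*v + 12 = (v - 1)*(v^3 + 6*v^2 + 5*v - 12) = (v - 1)^2*(v^2 + 7*v + 12) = (v - 1)^2*(v + 3)*(v + 4)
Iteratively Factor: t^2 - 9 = (t + 3)*(t - 3)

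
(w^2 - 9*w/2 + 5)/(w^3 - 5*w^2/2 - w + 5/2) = (w - 2)/(w^2 - 1)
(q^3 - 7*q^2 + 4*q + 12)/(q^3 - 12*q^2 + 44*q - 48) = (q + 1)/(q - 4)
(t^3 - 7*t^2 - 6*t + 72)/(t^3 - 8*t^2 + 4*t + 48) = (t + 3)/(t + 2)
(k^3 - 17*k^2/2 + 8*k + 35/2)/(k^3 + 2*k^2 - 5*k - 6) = (k^2 - 19*k/2 + 35/2)/(k^2 + k - 6)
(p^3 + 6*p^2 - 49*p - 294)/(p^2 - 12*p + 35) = (p^2 + 13*p + 42)/(p - 5)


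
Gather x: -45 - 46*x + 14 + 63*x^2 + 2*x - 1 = 63*x^2 - 44*x - 32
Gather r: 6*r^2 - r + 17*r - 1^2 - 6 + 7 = 6*r^2 + 16*r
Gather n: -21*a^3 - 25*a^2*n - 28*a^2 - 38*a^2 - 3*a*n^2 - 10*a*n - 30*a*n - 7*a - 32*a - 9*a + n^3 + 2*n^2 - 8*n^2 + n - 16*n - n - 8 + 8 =-21*a^3 - 66*a^2 - 48*a + n^3 + n^2*(-3*a - 6) + n*(-25*a^2 - 40*a - 16)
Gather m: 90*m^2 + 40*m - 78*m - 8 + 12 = 90*m^2 - 38*m + 4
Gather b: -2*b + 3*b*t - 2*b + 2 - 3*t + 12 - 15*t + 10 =b*(3*t - 4) - 18*t + 24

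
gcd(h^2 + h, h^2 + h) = h^2 + h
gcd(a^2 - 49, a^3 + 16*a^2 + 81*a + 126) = a + 7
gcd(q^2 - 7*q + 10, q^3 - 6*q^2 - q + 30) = q - 5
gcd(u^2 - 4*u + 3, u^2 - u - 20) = 1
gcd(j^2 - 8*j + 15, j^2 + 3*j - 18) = j - 3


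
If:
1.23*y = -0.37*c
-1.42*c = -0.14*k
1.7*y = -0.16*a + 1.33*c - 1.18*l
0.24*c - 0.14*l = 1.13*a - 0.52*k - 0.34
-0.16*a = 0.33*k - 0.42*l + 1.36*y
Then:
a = 0.21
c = -0.02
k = -0.20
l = -0.06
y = 0.01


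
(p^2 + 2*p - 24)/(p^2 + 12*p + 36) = (p - 4)/(p + 6)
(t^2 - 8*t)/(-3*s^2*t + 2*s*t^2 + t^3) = (t - 8)/(-3*s^2 + 2*s*t + t^2)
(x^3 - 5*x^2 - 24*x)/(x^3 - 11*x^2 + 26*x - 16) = x*(x + 3)/(x^2 - 3*x + 2)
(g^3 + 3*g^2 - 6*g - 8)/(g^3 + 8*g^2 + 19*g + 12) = (g - 2)/(g + 3)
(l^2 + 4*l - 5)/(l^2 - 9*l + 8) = (l + 5)/(l - 8)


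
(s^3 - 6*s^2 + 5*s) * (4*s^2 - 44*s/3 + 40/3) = 4*s^5 - 116*s^4/3 + 364*s^3/3 - 460*s^2/3 + 200*s/3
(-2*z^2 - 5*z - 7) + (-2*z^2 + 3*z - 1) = -4*z^2 - 2*z - 8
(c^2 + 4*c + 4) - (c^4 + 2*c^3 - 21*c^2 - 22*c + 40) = -c^4 - 2*c^3 + 22*c^2 + 26*c - 36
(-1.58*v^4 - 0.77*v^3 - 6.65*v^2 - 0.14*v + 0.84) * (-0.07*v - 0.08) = 0.1106*v^5 + 0.1803*v^4 + 0.5271*v^3 + 0.5418*v^2 - 0.0476*v - 0.0672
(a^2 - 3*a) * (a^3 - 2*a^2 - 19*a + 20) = a^5 - 5*a^4 - 13*a^3 + 77*a^2 - 60*a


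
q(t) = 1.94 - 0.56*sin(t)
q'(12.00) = -0.47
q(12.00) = 2.24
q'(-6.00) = -0.54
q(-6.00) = 1.78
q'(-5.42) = -0.36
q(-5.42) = 1.51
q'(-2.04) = 0.25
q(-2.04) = 2.44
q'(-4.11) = 0.32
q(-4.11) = 1.48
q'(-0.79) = -0.39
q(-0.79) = 2.34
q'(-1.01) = -0.30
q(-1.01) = 2.41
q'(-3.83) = 0.43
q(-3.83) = 1.58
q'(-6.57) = -0.54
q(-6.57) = 2.10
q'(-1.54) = -0.02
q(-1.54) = 2.50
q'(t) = -0.56*cos(t)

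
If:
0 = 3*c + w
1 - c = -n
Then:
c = -w/3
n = -w/3 - 1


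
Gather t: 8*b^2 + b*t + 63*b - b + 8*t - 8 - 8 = 8*b^2 + 62*b + t*(b + 8) - 16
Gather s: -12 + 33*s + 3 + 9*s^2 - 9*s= 9*s^2 + 24*s - 9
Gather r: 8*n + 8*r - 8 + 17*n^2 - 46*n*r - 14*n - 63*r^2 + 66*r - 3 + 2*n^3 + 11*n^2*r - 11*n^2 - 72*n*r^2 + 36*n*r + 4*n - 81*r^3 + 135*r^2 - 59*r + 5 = 2*n^3 + 6*n^2 - 2*n - 81*r^3 + r^2*(72 - 72*n) + r*(11*n^2 - 10*n + 15) - 6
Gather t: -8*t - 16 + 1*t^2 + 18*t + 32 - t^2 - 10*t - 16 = 0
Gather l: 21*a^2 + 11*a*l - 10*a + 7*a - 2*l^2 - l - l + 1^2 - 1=21*a^2 - 3*a - 2*l^2 + l*(11*a - 2)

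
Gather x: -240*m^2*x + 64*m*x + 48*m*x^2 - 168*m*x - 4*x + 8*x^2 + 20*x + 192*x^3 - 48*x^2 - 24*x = 192*x^3 + x^2*(48*m - 40) + x*(-240*m^2 - 104*m - 8)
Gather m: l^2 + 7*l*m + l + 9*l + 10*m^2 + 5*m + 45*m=l^2 + 10*l + 10*m^2 + m*(7*l + 50)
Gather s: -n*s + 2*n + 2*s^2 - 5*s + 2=2*n + 2*s^2 + s*(-n - 5) + 2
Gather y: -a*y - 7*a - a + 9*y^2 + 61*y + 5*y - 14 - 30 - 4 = -8*a + 9*y^2 + y*(66 - a) - 48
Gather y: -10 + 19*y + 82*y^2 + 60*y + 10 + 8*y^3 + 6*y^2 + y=8*y^3 + 88*y^2 + 80*y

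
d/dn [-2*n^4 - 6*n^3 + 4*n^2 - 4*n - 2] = -8*n^3 - 18*n^2 + 8*n - 4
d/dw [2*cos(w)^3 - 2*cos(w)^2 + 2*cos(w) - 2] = 2*(-3*cos(w)^2 + 2*cos(w) - 1)*sin(w)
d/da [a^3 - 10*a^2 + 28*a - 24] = 3*a^2 - 20*a + 28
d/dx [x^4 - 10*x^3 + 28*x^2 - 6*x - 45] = 4*x^3 - 30*x^2 + 56*x - 6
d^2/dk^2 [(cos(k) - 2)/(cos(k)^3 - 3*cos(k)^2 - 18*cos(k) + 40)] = (-4*sin(k)^4 + 83*sin(k)^2 + 65*cos(k)/4 + 3*cos(3*k)/4 - 37)/((cos(k) - 5)^3*(cos(k) + 4)^3)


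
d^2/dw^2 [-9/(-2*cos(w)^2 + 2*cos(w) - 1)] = 18*(8*sin(w)^4 - 2*sin(w)^2 + 17*cos(w)/2 - 3*cos(3*w)/2 - 8)/(2*sin(w)^2 + 2*cos(w) - 3)^3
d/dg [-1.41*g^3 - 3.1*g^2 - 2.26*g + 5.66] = -4.23*g^2 - 6.2*g - 2.26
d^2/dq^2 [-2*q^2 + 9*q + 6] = -4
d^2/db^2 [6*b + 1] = 0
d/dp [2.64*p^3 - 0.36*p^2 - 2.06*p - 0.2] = 7.92*p^2 - 0.72*p - 2.06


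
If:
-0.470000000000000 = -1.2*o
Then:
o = 0.39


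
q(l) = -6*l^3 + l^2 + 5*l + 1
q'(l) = -18*l^2 + 2*l + 5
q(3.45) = -216.23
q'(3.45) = -202.34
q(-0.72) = 0.16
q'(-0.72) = -5.77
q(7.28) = -2224.57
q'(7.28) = -934.41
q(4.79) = -611.52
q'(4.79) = -398.41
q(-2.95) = 148.99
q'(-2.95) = -157.54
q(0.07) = 1.35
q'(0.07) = 5.05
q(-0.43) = -0.49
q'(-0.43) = 0.81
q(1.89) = -26.49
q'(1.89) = -55.52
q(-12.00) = 10453.00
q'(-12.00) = -2611.00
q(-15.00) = 20401.00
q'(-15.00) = -4075.00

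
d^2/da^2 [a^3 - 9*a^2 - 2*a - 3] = 6*a - 18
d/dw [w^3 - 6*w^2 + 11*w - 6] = 3*w^2 - 12*w + 11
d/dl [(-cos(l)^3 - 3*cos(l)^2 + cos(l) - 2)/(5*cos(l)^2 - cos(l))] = (5*cos(l)^4 - 2*cos(l)^3 + 2*cos(l)^2 - 20*cos(l) + 2)*sin(l)/((5*cos(l) - 1)^2*cos(l)^2)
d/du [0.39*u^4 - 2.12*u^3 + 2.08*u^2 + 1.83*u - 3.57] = 1.56*u^3 - 6.36*u^2 + 4.16*u + 1.83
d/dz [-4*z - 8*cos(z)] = 8*sin(z) - 4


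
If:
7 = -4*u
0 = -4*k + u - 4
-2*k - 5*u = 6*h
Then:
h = 31/16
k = -23/16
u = -7/4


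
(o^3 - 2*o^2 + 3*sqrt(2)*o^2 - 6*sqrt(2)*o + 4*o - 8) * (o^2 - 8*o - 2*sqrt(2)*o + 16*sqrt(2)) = o^5 - 10*o^4 + sqrt(2)*o^4 - 10*sqrt(2)*o^3 + 8*o^3 + 8*sqrt(2)*o^2 + 80*o^2 - 128*o + 80*sqrt(2)*o - 128*sqrt(2)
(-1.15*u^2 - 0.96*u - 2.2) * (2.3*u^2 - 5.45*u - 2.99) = -2.645*u^4 + 4.0595*u^3 + 3.6105*u^2 + 14.8604*u + 6.578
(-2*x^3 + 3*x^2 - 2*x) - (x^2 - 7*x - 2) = -2*x^3 + 2*x^2 + 5*x + 2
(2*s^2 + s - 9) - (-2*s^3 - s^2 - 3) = 2*s^3 + 3*s^2 + s - 6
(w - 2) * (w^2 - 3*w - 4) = w^3 - 5*w^2 + 2*w + 8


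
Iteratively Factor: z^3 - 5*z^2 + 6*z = (z - 2)*(z^2 - 3*z) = z*(z - 2)*(z - 3)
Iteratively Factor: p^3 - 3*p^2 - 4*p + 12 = (p + 2)*(p^2 - 5*p + 6) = (p - 3)*(p + 2)*(p - 2)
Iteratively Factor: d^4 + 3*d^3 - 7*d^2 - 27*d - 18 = (d + 1)*(d^3 + 2*d^2 - 9*d - 18) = (d - 3)*(d + 1)*(d^2 + 5*d + 6) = (d - 3)*(d + 1)*(d + 2)*(d + 3)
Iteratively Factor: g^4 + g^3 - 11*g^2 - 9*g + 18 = (g - 3)*(g^3 + 4*g^2 + g - 6) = (g - 3)*(g - 1)*(g^2 + 5*g + 6) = (g - 3)*(g - 1)*(g + 3)*(g + 2)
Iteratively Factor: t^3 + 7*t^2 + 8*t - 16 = (t + 4)*(t^2 + 3*t - 4) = (t + 4)^2*(t - 1)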